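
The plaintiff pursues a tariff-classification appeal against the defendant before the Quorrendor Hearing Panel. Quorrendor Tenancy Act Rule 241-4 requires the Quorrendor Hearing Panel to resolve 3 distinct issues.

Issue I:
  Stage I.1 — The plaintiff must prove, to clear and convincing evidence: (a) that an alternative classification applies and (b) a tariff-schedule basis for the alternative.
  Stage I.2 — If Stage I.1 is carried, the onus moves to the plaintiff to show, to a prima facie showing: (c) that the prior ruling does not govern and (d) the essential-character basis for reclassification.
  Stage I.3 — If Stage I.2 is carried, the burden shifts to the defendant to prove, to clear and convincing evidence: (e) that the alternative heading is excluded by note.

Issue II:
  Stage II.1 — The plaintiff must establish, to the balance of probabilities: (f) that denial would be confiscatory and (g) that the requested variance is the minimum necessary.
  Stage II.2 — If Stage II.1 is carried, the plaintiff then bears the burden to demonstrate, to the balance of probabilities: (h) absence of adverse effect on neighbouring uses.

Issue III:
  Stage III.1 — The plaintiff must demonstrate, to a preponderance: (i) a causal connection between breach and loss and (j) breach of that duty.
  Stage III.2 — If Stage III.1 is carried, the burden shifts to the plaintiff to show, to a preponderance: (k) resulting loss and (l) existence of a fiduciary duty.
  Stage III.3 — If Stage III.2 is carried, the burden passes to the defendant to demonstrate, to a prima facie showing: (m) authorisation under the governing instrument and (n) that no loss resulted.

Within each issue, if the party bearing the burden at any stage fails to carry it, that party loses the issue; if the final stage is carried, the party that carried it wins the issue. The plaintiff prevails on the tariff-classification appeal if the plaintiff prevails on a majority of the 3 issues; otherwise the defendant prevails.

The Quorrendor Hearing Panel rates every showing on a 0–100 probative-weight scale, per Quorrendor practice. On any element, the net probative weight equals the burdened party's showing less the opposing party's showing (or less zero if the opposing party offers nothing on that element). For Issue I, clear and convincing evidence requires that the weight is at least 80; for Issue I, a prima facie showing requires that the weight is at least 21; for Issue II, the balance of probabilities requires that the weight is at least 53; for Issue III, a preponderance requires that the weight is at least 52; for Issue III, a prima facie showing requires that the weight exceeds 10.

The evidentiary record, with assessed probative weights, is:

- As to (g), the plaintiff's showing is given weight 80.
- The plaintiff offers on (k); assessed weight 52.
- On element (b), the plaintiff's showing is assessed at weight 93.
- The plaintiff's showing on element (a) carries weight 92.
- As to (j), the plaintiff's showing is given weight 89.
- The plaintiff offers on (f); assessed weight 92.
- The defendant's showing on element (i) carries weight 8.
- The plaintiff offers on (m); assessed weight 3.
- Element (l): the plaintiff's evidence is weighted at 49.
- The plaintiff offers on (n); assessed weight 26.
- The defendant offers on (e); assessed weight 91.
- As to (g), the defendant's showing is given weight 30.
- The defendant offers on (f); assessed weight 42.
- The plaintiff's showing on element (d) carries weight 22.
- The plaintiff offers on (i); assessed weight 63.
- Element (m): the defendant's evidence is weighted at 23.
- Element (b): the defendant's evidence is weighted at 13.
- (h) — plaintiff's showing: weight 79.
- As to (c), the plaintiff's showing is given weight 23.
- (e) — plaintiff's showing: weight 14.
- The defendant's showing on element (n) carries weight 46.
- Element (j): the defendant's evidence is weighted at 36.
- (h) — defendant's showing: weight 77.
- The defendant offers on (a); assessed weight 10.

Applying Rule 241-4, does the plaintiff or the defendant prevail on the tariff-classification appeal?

— Issue I —
Stage I.1 — burden on plaintiff; standard: clear and convincing evidence (weight is at least 80).
    (a): 92 − 10 = 82 ≥ 80 [met]
    (b): 93 − 13 = 80 ≥ 80 [met]
  Stage I.1 carried; the burden remains with the plaintiff.
Stage I.2 — burden on plaintiff; standard: a prima facie showing (weight is at least 21).
    (c): 23 ≥ 21 [met]
    (d): 22 ≥ 21 [met]
  Stage I.2 carried; the burden shifts to the defendant.
Stage I.3 — burden on defendant; standard: clear and convincing evidence (weight is at least 80).
    (e): 91 − 14 = 77 < 80 [not met]
  The defendant does not carry Stage I.3.
The plaintiff prevails on this issue.
— Issue II —
Stage II.1 — burden on plaintiff; standard: the balance of probabilities (weight is at least 53).
    (f): 92 − 42 = 50 < 53 [not met]
    (g): 80 − 30 = 50 < 53 [not met]
  Not every element is met, so the plaintiff fails to carry Stage II.1.
So the defendant prevails on this issue.
— Issue III —
Stage III.1 — burden on plaintiff; standard: a preponderance (weight is at least 52).
    (i): 63 − 8 = 55 ≥ 52 [met]
    (j): 89 − 36 = 53 ≥ 52 [met]
  Stage III.1 carried; the burden remains with the plaintiff.
Stage III.2 — burden on plaintiff; standard: a preponderance (weight is at least 52).
    (k): 52 ≥ 52 [met]
    (l): 49 < 52 [not met]
  Stage III.2 not carried; the plaintiff fails its burden.
So the defendant prevails on this issue.
Per-issue: Issue I → plaintiff; Issue II → defendant; Issue III → defendant. The plaintiff must prevail on a majority of issues; overall, the defendant prevails.

defendant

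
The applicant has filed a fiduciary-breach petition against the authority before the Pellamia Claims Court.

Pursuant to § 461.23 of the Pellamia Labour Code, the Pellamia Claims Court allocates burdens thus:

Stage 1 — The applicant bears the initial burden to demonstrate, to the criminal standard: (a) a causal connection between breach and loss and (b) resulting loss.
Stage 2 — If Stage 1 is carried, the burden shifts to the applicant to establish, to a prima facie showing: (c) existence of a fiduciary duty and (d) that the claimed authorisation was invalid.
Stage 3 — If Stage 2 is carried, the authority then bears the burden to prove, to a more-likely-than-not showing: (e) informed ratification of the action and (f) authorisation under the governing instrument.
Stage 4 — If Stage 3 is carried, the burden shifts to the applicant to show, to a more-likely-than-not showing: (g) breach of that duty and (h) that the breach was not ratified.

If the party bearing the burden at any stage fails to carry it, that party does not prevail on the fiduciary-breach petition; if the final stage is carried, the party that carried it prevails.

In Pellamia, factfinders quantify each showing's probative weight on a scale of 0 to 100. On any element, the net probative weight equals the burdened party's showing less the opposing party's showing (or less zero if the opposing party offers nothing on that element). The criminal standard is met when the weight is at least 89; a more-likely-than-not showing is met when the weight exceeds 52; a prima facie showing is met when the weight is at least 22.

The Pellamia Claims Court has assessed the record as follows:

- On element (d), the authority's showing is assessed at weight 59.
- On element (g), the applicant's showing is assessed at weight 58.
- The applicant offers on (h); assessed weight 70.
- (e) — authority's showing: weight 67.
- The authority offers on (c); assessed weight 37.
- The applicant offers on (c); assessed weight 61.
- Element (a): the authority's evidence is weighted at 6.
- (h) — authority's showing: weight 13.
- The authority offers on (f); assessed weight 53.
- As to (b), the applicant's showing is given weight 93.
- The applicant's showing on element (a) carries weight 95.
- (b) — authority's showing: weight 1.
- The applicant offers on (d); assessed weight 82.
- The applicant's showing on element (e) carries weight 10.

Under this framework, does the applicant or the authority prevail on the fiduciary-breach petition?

At Stage 1 the applicant must meet the criminal standard (weight is at least 89): on (a) the weight is 95 less the opposing 6 gives net 89, which does reach 89, so (a) meets the standard; on (b) the weight is 93 less the opposing 1 gives net 92, ≥ 89, so (b) meets the standard.
  Stage 1 is satisfied; the applicant continues to bear the burden.
At Stage 2 the applicant must meet a prima facie showing (weight is at least 22): on (c) the weight is 61 less the opposing 37 gives net 24, which does reach 22, so (c) meets the standard; on (d) the weight is 82 less the opposing 59 gives net 23, which does reach 22, so (d) meets the standard.
  All elements met. The burden passes to the authority.
At Stage 3 the authority must meet a more-likely-than-not showing (weight exceeds 52): on (e) the weight is 67 less the opposing 10 gives net 57, > 52, so (e) meets the standard; on (f) the weight is 53, > 52, so (f) meets the standard.
  Stage 3 is satisfied; the onus moves to the applicant.
At Stage 4 the applicant must meet a more-likely-than-not showing (weight exceeds 52): on (g) the weight is 58, > 52, so (g) meets the standard; on (h) the weight is 70 less the opposing 13 gives net 57, which does exceed 52, so (h) meets the standard.
  The applicant carries the last stage.
All stages carried — the applicant prevails.

applicant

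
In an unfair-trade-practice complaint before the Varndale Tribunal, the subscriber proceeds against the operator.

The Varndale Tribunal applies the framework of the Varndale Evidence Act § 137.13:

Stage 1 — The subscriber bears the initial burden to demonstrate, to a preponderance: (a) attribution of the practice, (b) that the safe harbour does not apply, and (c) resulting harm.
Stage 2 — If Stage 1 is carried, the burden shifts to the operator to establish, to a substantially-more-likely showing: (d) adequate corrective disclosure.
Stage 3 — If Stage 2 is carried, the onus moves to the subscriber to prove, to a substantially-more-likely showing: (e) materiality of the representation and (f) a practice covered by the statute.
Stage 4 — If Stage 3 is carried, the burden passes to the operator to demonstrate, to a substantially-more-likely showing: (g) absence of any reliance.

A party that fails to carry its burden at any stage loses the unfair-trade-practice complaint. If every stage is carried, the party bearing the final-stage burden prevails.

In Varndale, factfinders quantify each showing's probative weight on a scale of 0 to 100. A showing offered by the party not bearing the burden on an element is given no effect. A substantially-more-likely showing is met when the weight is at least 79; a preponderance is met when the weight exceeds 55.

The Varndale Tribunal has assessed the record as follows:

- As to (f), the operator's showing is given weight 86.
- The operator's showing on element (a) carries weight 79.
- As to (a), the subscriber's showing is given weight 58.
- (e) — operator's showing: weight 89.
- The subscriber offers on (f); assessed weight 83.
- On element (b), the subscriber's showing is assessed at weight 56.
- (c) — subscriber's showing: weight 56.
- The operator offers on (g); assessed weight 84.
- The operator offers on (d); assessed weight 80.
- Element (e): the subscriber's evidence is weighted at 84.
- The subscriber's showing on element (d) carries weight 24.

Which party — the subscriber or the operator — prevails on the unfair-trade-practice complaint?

operator

Stage 1 (subscriber, a preponderance, weight exceeds 55): (a) 58 (operator's 79 disregarded) > 55 — meets; (b) 56 > 55 — meets; (c) 56 > 55 — meets.
  All elements met. The burden passes to the operator.
Stage 2 (operator, a substantially-more-likely showing, weight is at least 79): (d) 80 (subscriber's 24 disregarded) ≥ 79 — meets.
  All elements met. The burden passes to the subscriber.
Stage 3 (subscriber, a substantially-more-likely showing, weight is at least 79): (e) 84 (operator's 89 disregarded) ≥ 79 — meets; (f) 83 (operator's 86 disregarded) ≥ 79 — meets.
  Stage 3 is satisfied; the onus moves to the operator.
Stage 4 (operator, a substantially-more-likely showing, weight is at least 79): (g) 84 ≥ 79 — meets.
  The operator carries the last stage.
All stages carried — the operator prevails.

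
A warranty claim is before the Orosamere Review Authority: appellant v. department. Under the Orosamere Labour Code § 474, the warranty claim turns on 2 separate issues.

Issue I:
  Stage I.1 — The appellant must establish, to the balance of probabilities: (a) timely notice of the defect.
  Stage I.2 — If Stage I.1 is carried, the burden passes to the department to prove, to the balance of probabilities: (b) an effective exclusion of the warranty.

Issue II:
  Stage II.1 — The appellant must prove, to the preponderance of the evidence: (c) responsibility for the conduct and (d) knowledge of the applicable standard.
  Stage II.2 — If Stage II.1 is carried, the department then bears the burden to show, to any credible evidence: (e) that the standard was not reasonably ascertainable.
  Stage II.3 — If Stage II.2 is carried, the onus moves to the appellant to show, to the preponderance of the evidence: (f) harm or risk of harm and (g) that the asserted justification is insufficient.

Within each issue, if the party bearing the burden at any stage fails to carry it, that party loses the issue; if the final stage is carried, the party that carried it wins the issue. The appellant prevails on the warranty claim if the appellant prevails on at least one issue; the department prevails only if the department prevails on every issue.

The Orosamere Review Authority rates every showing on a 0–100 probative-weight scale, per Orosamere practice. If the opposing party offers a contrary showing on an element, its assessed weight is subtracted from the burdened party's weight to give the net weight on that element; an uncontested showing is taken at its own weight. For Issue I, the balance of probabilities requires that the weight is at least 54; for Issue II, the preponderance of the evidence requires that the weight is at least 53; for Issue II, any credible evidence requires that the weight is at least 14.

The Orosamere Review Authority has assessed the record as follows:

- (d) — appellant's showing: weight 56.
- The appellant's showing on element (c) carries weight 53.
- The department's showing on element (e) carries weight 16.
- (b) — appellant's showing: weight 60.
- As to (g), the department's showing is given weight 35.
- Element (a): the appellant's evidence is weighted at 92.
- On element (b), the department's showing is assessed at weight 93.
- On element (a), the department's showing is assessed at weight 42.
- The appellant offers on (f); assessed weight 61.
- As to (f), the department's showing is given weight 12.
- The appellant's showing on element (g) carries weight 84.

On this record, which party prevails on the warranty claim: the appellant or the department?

— Issue I —
At Stage I.1 the appellant must meet the balance of probabilities (weight is at least 54): on (a) the weight is 92 less the opposing 42 gives net 50, < 54, so (a) does not meet the standard.
  Not every element is met, so the appellant fails to carry Stage I.1.
The analysis ends at Stage I.1; the department prevails on this issue.
— Issue II —
Stage II.1 (appellant, the preponderance of the evidence, weight is at least 53): (c) 53 ≥ 53 — meets; (d) 56 ≥ 53 — meets.
  The appellant carries Stage II.1; the department now bears the burden.
Stage II.2 (department, any credible evidence, weight is at least 14): (e) 16 ≥ 14 — meets.
  The department carries Stage II.2; the appellant now bears the burden.
Stage II.3 (appellant, the preponderance of the evidence, weight is at least 53): (f) net 61−12=49 < 53 — fails; (g) net 84−35=49 < 53 — fails.
  Stage II.3 not carried; the appellant fails its burden.
The analysis ends at Stage II.3; the department prevails on this issue.
Per-issue: Issue I → department; Issue II → department. The appellant must prevail on at least one issue; overall, the department prevails.

department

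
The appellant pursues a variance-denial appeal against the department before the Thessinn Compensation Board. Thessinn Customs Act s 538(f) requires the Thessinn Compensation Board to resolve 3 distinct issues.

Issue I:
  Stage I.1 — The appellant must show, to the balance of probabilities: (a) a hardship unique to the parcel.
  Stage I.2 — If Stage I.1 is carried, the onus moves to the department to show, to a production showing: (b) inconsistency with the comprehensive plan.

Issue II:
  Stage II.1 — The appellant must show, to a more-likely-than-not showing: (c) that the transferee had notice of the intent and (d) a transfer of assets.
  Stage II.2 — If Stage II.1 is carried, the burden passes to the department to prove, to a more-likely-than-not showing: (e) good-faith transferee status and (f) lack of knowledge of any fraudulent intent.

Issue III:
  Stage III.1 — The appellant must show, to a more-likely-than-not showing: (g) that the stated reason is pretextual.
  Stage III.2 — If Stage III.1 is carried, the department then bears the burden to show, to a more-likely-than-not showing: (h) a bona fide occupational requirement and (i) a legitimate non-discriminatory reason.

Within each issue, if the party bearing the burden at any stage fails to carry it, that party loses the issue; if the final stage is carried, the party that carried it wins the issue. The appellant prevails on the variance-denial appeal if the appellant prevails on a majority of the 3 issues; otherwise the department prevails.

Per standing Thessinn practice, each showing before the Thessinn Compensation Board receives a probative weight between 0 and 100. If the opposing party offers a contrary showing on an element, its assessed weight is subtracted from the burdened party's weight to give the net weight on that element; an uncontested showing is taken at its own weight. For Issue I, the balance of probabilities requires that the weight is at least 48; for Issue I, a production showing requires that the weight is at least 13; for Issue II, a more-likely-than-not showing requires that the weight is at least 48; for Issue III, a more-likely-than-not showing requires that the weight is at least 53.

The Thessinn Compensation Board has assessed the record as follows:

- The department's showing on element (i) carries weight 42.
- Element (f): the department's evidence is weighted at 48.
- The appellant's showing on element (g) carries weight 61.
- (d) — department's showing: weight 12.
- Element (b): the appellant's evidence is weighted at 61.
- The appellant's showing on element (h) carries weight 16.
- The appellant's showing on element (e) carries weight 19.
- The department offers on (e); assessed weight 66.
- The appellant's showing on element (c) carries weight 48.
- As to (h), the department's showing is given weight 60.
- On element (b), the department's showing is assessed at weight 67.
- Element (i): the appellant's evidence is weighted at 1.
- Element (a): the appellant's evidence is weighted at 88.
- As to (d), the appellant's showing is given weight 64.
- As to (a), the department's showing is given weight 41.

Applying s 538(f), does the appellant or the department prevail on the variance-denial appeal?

appellant

— Issue I —
At Stage I.1 the appellant must meet the balance of probabilities (weight is at least 48): on (a) the weight is 88 less the opposing 41 gives net 47, which does not reach 48, so (a) does not meet the standard.
  Stage I.1 not carried; the appellant fails its burden.
The analysis ends at Stage I.1; the department prevails on this issue.
— Issue II —
At Stage II.1 the appellant must meet a more-likely-than-not showing (weight is at least 48): on (c) the weight is 48, which does reach 48, so (c) meets the standard; on (d) the weight is 64 less the opposing 12 gives net 52, ≥ 48, so (d) meets the standard.
  The appellant carries Stage II.1; the department now bears the burden.
At Stage II.2 the department must meet a more-likely-than-not showing (weight is at least 48): on (e) the weight is 66 less the opposing 19 gives net 47, < 48, so (e) does not meet the standard; on (f) the weight is 48, which does reach 48, so (f) meets the standard.
  Not every element is met, so the department fails to carry Stage II.2.
The appellant prevails on this issue.
— Issue III —
Stage III.1 — burden on appellant; standard: a more-likely-than-not showing (weight is at least 53).
    (g): 61 ≥ 53 [met]
  All elements met. The burden passes to the department.
Stage III.2 — burden on department; standard: a more-likely-than-not showing (weight is at least 53).
    (h): 60 − 16 = 44 < 53 [not met]
    (i): 42 − 1 = 41 < 53 [not met]
  Stage III.2 not carried; the department fails its burden.
So the appellant prevails on this issue.
Per-issue: Issue I → department; Issue II → appellant; Issue III → appellant. The appellant must prevail on a majority of issues; overall, the appellant prevails.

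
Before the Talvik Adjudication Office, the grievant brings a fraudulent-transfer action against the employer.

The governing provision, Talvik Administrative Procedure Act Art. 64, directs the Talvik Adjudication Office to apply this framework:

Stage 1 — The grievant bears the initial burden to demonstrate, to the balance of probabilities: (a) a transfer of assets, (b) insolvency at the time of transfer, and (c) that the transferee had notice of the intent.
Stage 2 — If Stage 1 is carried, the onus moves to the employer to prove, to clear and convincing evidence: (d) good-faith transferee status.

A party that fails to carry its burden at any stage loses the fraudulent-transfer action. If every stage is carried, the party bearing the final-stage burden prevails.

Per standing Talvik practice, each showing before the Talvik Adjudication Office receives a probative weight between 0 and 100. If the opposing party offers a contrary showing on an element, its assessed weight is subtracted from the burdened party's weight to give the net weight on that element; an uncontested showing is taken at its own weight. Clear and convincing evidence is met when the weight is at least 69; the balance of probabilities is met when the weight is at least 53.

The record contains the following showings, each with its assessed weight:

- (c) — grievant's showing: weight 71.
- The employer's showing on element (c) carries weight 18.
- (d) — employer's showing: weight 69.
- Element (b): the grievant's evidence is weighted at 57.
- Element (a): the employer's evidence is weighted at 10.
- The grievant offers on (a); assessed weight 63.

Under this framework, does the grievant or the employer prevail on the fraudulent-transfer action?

employer

Stage 1 — burden on grievant; standard: the balance of probabilities (weight is at least 53).
    (a): 63 − 10 = 53 ≥ 53 [met]
    (b): 57 ≥ 53 [met]
    (c): 71 − 18 = 53 ≥ 53 [met]
  Stage 1 carried; the burden shifts to the employer.
Stage 2 — burden on employer; standard: clear and convincing evidence (weight is at least 69).
    (d): 69 ≥ 69 [met]
  Stage 2 carried; the final stage is satisfied.
All stages carried — the employer prevails.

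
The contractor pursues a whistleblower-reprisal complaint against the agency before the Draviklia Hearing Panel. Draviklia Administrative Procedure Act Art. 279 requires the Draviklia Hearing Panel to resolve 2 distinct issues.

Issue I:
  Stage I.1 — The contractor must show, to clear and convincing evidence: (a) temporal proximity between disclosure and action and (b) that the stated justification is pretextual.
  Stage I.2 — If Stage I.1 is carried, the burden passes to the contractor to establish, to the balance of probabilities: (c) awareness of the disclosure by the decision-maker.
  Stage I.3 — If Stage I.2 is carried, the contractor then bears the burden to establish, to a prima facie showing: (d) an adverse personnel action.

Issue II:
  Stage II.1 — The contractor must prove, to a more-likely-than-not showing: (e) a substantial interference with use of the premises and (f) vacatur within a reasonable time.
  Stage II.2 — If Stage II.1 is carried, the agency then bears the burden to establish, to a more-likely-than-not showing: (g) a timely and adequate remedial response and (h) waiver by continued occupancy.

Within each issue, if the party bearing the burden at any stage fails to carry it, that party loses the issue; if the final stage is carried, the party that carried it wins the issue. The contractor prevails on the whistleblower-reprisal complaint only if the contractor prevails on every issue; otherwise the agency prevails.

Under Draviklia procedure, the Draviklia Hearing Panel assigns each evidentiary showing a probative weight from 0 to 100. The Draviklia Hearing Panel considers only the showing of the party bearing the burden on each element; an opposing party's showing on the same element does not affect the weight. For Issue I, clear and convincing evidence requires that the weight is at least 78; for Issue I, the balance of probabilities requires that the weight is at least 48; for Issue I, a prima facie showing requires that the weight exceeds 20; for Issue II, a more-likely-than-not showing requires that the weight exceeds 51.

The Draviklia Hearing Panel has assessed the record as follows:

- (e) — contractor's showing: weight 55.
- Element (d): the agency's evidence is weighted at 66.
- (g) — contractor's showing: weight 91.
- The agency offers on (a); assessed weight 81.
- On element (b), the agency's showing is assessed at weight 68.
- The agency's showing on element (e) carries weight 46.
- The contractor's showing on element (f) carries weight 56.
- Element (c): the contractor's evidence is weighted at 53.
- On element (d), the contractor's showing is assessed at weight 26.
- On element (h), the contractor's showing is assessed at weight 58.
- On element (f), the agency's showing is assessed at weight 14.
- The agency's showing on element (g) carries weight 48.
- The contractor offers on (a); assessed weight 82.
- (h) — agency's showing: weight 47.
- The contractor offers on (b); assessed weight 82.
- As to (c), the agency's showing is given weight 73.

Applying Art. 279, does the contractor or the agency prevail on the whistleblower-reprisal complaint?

contractor

— Issue I —
Stage I.1 — burden on contractor; standard: clear and convincing evidence (weight is at least 78).
    (a): 82 (agency's 81 disregarded) ≥ 78 [met]
    (b): 82 (agency's 68 disregarded) ≥ 78 [met]
  Stage I.1 is satisfied; the contractor continues to bear the burden.
Stage I.2 — burden on contractor; standard: the balance of probabilities (weight is at least 48).
    (c): 53 (agency's 73 disregarded) ≥ 48 [met]
  Stage I.2 is satisfied; the contractor continues to bear the burden.
Stage I.3 — burden on contractor; standard: a prima facie showing (weight exceeds 20).
    (d): 26 (agency's 66 disregarded) > 20 [met]
  The contractor carries the last stage.
All stages carried — the contractor prevails on this issue.
— Issue II —
Stage II.1 — burden on contractor; standard: a more-likely-than-not showing (weight exceeds 51).
    (e): 55 (agency's 46 disregarded) > 51 [met]
    (f): 56 (agency's 14 disregarded) > 51 [met]
  Stage II.1 carried; the burden shifts to the agency.
Stage II.2 — burden on agency; standard: a more-likely-than-not showing (weight exceeds 51).
    (g): 48 (contractor's 91 disregarded) ≤ 51 [not met]
    (h): 47 (contractor's 58 disregarded) ≤ 51 [not met]
  Stage II.2 not carried; the agency fails its burden.
The analysis ends at Stage II.2; the contractor prevails on this issue.
Per-issue: Issue I → contractor; Issue II → contractor. The contractor must prevail on every issue; overall, the contractor prevails.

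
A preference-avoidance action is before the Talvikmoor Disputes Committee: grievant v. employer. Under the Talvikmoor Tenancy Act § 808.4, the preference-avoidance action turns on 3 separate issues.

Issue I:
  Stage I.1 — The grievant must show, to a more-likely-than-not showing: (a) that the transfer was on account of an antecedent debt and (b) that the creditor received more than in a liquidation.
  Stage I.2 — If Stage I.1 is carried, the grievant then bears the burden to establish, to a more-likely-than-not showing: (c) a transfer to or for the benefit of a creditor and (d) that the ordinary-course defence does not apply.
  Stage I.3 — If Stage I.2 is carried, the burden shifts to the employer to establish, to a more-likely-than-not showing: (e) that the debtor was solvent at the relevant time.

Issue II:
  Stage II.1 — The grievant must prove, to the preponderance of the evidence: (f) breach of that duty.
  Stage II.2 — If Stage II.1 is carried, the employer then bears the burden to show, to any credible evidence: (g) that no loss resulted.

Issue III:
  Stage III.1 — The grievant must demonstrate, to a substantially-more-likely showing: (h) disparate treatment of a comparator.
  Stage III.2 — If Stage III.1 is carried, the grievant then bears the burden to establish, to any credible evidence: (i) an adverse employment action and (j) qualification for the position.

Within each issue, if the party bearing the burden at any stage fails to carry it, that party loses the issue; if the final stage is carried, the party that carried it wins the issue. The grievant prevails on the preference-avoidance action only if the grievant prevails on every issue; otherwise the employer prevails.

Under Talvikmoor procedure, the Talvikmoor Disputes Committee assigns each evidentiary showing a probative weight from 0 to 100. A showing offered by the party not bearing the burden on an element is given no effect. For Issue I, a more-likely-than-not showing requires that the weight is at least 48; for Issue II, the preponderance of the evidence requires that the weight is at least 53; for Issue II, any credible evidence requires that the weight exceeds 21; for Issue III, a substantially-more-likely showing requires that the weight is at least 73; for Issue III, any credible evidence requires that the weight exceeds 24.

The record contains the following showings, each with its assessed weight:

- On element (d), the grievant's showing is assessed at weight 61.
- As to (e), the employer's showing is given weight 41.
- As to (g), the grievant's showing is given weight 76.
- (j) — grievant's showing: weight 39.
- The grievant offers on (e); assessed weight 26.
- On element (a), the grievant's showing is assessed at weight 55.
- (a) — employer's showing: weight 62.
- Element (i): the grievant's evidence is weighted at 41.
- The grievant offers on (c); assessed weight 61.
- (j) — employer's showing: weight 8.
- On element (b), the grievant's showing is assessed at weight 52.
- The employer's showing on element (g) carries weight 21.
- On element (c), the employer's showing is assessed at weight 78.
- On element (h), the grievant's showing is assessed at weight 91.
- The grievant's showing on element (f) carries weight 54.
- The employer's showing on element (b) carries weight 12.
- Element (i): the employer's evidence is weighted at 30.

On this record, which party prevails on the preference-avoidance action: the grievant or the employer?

grievant

— Issue I —
Stage I.1 — burden on grievant; standard: a more-likely-than-not showing (weight is at least 48).
    (a): 55 (employer's 62 disregarded) ≥ 48 [met]
    (b): 52 (employer's 12 disregarded) ≥ 48 [met]
  All elements met. The grievant retains the burden for Stage I.2.
Stage I.2 — burden on grievant; standard: a more-likely-than-not showing (weight is at least 48).
    (c): 61 (employer's 78 disregarded) ≥ 48 [met]
    (d): 61 ≥ 48 [met]
  All elements met. The burden passes to the employer.
Stage I.3 — burden on employer; standard: a more-likely-than-not showing (weight is at least 48).
    (e): 41 (grievant's 26 disregarded) < 48 [not met]
  Not every element is met, so the employer fails to carry Stage I.3.
So the grievant prevails on this issue.
— Issue II —
At Stage II.1 the grievant must meet the preponderance of the evidence (weight is at least 53): on (f) the weight is 54, ≥ 53, so (f) meets the standard.
  All elements met. The burden passes to the employer.
At Stage II.2 the employer must meet any credible evidence (weight exceeds 21): on (g) the weight is 21 (the grievant's 76 is given no effect), ≤ 21, so (g) does not meet the standard.
  Stage II.2 not carried; the employer fails its burden.
The grievant prevails on this issue.
— Issue III —
Stage III.1 — burden on grievant; standard: a substantially-more-likely showing (weight is at least 73).
    (h): 91 ≥ 73 [met]
  Stage III.1 is satisfied; the grievant continues to bear the burden.
Stage III.2 — burden on grievant; standard: any credible evidence (weight exceeds 24).
    (i): 41 (employer's 30 disregarded) > 24 [met]
    (j): 39 (employer's 8 disregarded) > 24 [met]
  Stage III.2 carried; the final stage is satisfied.
With every stage satisfied, the grievant prevails on this issue.
Per-issue: Issue I → grievant; Issue II → grievant; Issue III → grievant. The grievant must prevail on every issue; overall, the grievant prevails.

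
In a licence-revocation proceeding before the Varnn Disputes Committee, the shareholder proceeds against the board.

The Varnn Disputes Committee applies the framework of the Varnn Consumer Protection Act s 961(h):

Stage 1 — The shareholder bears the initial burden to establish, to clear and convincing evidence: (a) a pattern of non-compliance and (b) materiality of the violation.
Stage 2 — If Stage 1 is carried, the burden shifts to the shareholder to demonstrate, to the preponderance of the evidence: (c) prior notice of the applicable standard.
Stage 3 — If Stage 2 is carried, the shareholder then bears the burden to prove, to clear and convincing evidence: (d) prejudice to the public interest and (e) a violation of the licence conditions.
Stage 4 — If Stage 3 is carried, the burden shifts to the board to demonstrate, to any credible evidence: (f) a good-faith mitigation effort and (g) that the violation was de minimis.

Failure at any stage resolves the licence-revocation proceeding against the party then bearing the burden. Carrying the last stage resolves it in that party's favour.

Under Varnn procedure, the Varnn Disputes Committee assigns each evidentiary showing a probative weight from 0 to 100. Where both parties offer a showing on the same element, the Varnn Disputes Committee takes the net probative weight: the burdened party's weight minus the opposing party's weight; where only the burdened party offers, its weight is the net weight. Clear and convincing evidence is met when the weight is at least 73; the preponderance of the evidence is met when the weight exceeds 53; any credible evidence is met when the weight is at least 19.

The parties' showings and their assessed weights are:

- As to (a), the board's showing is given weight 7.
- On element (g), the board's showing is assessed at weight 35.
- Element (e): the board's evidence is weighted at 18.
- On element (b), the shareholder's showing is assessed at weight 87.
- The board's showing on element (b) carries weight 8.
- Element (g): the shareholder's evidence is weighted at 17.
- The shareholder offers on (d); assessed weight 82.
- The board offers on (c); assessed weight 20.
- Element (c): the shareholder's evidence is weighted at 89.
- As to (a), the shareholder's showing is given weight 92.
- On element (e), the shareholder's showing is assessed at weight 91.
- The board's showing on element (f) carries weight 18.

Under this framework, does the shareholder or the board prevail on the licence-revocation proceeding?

Stage 1 (shareholder, clear and convincing evidence, weight is at least 73): (a) net 92−7=85 ≥ 73 — meets; (b) net 87−8=79 ≥ 73 — meets.
  Stage 1 carried; the burden remains with the shareholder.
Stage 2 (shareholder, the preponderance of the evidence, weight exceeds 53): (c) net 89−20=69 > 53 — meets.
  Stage 2 carried; the burden remains with the shareholder.
Stage 3 (shareholder, clear and convincing evidence, weight is at least 73): (d) 82 ≥ 73 — meets; (e) net 91−18=73 ≥ 73 — meets.
  The shareholder carries Stage 3; the board now bears the burden.
Stage 4 (board, any credible evidence, weight is at least 19): (f) 18 < 19 — fails; (g) net 35−17=18 < 19 — fails.
  Not every element is met, so the board fails to carry Stage 4.
The analysis ends at Stage 4; the shareholder prevails.

shareholder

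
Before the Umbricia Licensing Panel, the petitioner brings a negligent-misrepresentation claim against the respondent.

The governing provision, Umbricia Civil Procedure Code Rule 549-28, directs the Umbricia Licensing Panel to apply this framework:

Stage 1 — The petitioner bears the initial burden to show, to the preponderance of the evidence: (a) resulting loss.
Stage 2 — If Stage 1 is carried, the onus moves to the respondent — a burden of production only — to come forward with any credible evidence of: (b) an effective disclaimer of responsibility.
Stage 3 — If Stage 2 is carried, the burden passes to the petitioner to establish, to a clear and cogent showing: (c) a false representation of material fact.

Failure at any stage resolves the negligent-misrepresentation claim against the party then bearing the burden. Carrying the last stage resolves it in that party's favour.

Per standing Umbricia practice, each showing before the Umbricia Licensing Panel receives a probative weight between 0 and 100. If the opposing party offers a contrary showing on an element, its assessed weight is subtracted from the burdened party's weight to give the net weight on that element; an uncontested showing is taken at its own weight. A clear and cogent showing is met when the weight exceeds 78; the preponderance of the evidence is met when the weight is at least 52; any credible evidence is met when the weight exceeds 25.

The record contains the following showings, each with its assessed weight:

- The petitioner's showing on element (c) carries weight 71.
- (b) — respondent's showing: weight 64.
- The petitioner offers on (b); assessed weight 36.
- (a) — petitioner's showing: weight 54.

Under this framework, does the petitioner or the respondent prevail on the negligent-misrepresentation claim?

respondent

At Stage 1 the petitioner must meet the preponderance of the evidence (weight is at least 52): on (a) the weight is 54, which does reach 52, so (a) meets the standard.
  Stage 1 carried; the burden shifts to the respondent.
At Stage 2 the respondent must meet any credible evidence (weight exceeds 25): on (b) the weight is 64 less the opposing 36 gives net 28, which does exceed 25, so (b) meets the standard.
  All elements met. The burden passes to the petitioner.
At Stage 3 the petitioner must meet a clear and cogent showing (weight exceeds 78): on (c) the weight is 71, ≤ 78, so (c) does not meet the standard.
  Stage 3 not carried; the petitioner fails its burden.
So the respondent prevails.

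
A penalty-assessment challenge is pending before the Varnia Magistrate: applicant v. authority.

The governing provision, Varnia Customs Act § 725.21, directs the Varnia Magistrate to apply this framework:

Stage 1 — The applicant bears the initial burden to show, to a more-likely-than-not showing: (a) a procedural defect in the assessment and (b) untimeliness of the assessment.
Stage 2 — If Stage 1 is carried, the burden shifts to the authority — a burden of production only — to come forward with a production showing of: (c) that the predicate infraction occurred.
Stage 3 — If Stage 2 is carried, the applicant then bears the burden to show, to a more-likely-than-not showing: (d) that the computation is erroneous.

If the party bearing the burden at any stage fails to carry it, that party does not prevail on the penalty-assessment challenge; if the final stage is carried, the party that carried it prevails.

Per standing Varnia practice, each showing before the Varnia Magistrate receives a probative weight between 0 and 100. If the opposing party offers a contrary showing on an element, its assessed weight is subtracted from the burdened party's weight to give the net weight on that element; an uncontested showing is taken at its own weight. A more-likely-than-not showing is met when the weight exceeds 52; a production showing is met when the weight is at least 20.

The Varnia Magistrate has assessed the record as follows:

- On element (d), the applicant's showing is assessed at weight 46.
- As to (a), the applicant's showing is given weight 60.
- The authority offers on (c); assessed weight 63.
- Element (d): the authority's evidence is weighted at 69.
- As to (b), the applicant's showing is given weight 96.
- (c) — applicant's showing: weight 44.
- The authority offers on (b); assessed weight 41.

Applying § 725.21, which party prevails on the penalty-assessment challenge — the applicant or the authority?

Stage 1 (applicant, a more-likely-than-not showing, weight exceeds 52): (a) 60 > 52 — meets; (b) net 96−41=55 > 52 — meets.
  All elements met. The burden passes to the authority.
Stage 2 (authority, a production showing, weight is at least 20): (c) net 63−44=19 < 20 — fails.
  Not every element is met, so the authority fails to carry Stage 2.
The applicant prevails.

applicant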